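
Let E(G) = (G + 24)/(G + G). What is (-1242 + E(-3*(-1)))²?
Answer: 6125625/4 ≈ 1.5314e+6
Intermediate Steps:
E(G) = (24 + G)/(2*G) (E(G) = (24 + G)/((2*G)) = (24 + G)*(1/(2*G)) = (24 + G)/(2*G))
(-1242 + E(-3*(-1)))² = (-1242 + (24 - 3*(-1))/(2*((-3*(-1)))))² = (-1242 + (½)*(24 + 3)/3)² = (-1242 + (½)*(⅓)*27)² = (-1242 + 9/2)² = (-2475/2)² = 6125625/4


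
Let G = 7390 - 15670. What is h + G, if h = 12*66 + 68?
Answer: -7420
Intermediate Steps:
h = 860 (h = 792 + 68 = 860)
G = -8280
h + G = 860 - 8280 = -7420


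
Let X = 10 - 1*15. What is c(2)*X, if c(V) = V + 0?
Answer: -10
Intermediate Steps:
c(V) = V
X = -5 (X = 10 - 15 = -5)
c(2)*X = 2*(-5) = -10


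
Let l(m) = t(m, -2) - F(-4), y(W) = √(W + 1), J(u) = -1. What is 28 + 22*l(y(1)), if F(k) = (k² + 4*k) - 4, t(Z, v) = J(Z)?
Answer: 94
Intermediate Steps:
t(Z, v) = -1
F(k) = -4 + k² + 4*k
y(W) = √(1 + W)
l(m) = 3 (l(m) = -1 - (-4 + (-4)² + 4*(-4)) = -1 - (-4 + 16 - 16) = -1 - 1*(-4) = -1 + 4 = 3)
28 + 22*l(y(1)) = 28 + 22*3 = 28 + 66 = 94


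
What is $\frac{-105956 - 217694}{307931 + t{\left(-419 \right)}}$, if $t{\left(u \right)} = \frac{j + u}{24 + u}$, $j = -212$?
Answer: $- \frac{63920875}{60816688} \approx -1.051$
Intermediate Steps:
$t{\left(u \right)} = \frac{-212 + u}{24 + u}$
$\frac{-105956 - 217694}{307931 + t{\left(-419 \right)}} = \frac{-105956 - 217694}{307931 + \frac{-212 - 419}{24 - 419}} = - \frac{323650}{307931 + \frac{1}{-395} \left(-631\right)} = - \frac{323650}{307931 - - \frac{631}{395}} = - \frac{323650}{307931 + \frac{631}{395}} = - \frac{323650}{\frac{121633376}{395}} = \left(-323650\right) \frac{395}{121633376} = - \frac{63920875}{60816688}$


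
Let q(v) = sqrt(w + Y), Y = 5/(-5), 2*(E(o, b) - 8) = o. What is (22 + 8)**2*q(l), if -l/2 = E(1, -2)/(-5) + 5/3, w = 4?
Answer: 900*sqrt(3) ≈ 1558.8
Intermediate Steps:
E(o, b) = 8 + o/2
Y = -1 (Y = 5*(-1/5) = -1)
l = 1/15 (l = -2*((8 + (1/2)*1)/(-5) + 5/3) = -2*((8 + 1/2)*(-1/5) + 5*(1/3)) = -2*((17/2)*(-1/5) + 5/3) = -2*(-17/10 + 5/3) = -2*(-1/30) = 1/15 ≈ 0.066667)
q(v) = sqrt(3) (q(v) = sqrt(4 - 1) = sqrt(3))
(22 + 8)**2*q(l) = (22 + 8)**2*sqrt(3) = 30**2*sqrt(3) = 900*sqrt(3)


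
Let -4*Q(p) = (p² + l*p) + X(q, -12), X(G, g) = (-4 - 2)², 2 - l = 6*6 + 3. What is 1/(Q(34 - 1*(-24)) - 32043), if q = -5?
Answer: -2/64713 ≈ -3.0906e-5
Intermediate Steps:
l = -37 (l = 2 - (6*6 + 3) = 2 - (36 + 3) = 2 - 1*39 = 2 - 39 = -37)
X(G, g) = 36 (X(G, g) = (-6)² = 36)
Q(p) = -9 - p²/4 + 37*p/4 (Q(p) = -((p² - 37*p) + 36)/4 = -(36 + p² - 37*p)/4 = -9 - p²/4 + 37*p/4)
1/(Q(34 - 1*(-24)) - 32043) = 1/((-9 - (34 - 1*(-24))²/4 + 37*(34 - 1*(-24))/4) - 32043) = 1/((-9 - (34 + 24)²/4 + 37*(34 + 24)/4) - 32043) = 1/((-9 - ¼*58² + (37/4)*58) - 32043) = 1/((-9 - ¼*3364 + 1073/2) - 32043) = 1/((-9 - 841 + 1073/2) - 32043) = 1/(-627/2 - 32043) = 1/(-64713/2) = -2/64713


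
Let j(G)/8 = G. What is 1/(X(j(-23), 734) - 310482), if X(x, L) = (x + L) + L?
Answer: -1/309198 ≈ -3.2342e-6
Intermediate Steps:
j(G) = 8*G
X(x, L) = x + 2*L (X(x, L) = (L + x) + L = x + 2*L)
1/(X(j(-23), 734) - 310482) = 1/((8*(-23) + 2*734) - 310482) = 1/((-184 + 1468) - 310482) = 1/(1284 - 310482) = 1/(-309198) = -1/309198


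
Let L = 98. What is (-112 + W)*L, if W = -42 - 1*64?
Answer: -21364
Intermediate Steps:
W = -106 (W = -42 - 64 = -106)
(-112 + W)*L = (-112 - 106)*98 = -218*98 = -21364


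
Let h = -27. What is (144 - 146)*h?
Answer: 54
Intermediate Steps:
(144 - 146)*h = (144 - 146)*(-27) = -2*(-27) = 54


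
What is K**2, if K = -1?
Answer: 1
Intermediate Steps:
K**2 = (-1)**2 = 1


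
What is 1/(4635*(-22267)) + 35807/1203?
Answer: 1231850854204/41386225545 ≈ 29.765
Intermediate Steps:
1/(4635*(-22267)) + 35807/1203 = (1/4635)*(-1/22267) + 35807*(1/1203) = -1/103207545 + 35807/1203 = 1231850854204/41386225545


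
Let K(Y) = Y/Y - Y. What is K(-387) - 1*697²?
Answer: -485421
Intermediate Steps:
K(Y) = 1 - Y
K(-387) - 1*697² = (1 - 1*(-387)) - 1*697² = (1 + 387) - 1*485809 = 388 - 485809 = -485421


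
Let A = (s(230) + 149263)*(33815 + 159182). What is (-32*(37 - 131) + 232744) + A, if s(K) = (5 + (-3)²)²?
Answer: 28845374375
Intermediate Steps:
s(K) = 196 (s(K) = (5 + 9)² = 14² = 196)
A = 28845138623 (A = (196 + 149263)*(33815 + 159182) = 149459*192997 = 28845138623)
(-32*(37 - 131) + 232744) + A = (-32*(37 - 131) + 232744) + 28845138623 = (-32*(-94) + 232744) + 28845138623 = (3008 + 232744) + 28845138623 = 235752 + 28845138623 = 28845374375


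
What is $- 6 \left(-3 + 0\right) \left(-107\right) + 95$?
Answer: $-1831$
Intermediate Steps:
$- 6 \left(-3 + 0\right) \left(-107\right) + 95 = \left(-6\right) \left(-3\right) \left(-107\right) + 95 = 18 \left(-107\right) + 95 = -1926 + 95 = -1831$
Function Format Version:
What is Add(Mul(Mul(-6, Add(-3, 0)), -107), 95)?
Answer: -1831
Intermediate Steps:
Add(Mul(Mul(-6, Add(-3, 0)), -107), 95) = Add(Mul(Mul(-6, -3), -107), 95) = Add(Mul(18, -107), 95) = Add(-1926, 95) = -1831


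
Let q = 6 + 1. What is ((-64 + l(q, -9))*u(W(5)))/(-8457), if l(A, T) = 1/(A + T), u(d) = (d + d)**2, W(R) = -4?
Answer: 1376/2819 ≈ 0.48812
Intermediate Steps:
u(d) = 4*d**2 (u(d) = (2*d)**2 = 4*d**2)
q = 7
((-64 + l(q, -9))*u(W(5)))/(-8457) = ((-64 + 1/(7 - 9))*(4*(-4)**2))/(-8457) = ((-64 + 1/(-2))*(4*16))*(-1/8457) = ((-64 - 1/2)*64)*(-1/8457) = -129/2*64*(-1/8457) = -4128*(-1/8457) = 1376/2819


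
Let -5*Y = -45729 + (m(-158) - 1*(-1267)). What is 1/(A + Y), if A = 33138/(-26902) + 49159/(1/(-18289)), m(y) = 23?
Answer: -67255/60466284633361 ≈ -1.1123e-9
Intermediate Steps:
A = -12093376476470/13451 (A = 33138*(-1/26902) + 49159/(-1/18289) = -16569/13451 + 49159*(-18289) = -16569/13451 - 899068951 = -12093376476470/13451 ≈ -8.9907e+8)
Y = 44439/5 (Y = -(-45729 + (23 - 1*(-1267)))/5 = -(-45729 + (23 + 1267))/5 = -(-45729 + 1290)/5 = -⅕*(-44439) = 44439/5 ≈ 8887.8)
1/(A + Y) = 1/(-12093376476470/13451 + 44439/5) = 1/(-60466284633361/67255) = -67255/60466284633361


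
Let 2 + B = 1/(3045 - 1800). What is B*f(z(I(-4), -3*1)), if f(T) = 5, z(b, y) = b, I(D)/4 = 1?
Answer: -2489/249 ≈ -9.9960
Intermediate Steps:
I(D) = 4 (I(D) = 4*1 = 4)
B = -2489/1245 (B = -2 + 1/(3045 - 1800) = -2 + 1/1245 = -2489/1245 ≈ -1.9992)
B*f(z(I(-4), -3*1)) = -2489/1245*5 = -2489/249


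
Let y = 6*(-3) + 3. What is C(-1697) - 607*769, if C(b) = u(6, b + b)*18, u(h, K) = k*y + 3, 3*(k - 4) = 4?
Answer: -468169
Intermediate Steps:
k = 16/3 (k = 4 + (1/3)*4 = 4 + 4/3 = 16/3 ≈ 5.3333)
y = -15 (y = -18 + 3 = -15)
u(h, K) = -77 (u(h, K) = (16/3)*(-15) + 3 = -80 + 3 = -77)
C(b) = -1386 (C(b) = -77*18 = -1386)
C(-1697) - 607*769 = -1386 - 607*769 = -1386 - 1*466783 = -1386 - 466783 = -468169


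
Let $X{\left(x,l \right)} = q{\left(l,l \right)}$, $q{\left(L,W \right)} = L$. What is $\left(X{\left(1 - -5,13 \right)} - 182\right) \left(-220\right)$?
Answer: $37180$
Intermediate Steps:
$X{\left(x,l \right)} = l$
$\left(X{\left(1 - -5,13 \right)} - 182\right) \left(-220\right) = \left(13 - 182\right) \left(-220\right) = \left(-169\right) \left(-220\right) = 37180$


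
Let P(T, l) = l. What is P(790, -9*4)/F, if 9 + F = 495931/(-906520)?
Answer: 32634720/8654611 ≈ 3.7708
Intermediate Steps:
F = -8654611/906520 (F = -9 + 495931/(-906520) = -9 + 495931*(-1/906520) = -9 - 495931/906520 = -8654611/906520 ≈ -9.5471)
P(790, -9*4)/F = (-9*4)/(-8654611/906520) = -36*(-906520/8654611) = 32634720/8654611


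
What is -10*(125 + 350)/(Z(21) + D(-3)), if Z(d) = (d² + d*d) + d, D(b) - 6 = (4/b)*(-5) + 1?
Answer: -57/11 ≈ -5.1818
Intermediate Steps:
D(b) = 7 - 20/b (D(b) = 6 + ((4/b)*(-5) + 1) = 6 + (-20/b + 1) = 6 + (1 - 20/b) = 7 - 20/b)
Z(d) = d + 2*d² (Z(d) = (d² + d²) + d = 2*d² + d = d + 2*d²)
-10*(125 + 350)/(Z(21) + D(-3)) = -10*(125 + 350)/(21*(1 + 2*21) + (7 - 20/(-3))) = -4750/(21*(1 + 42) + (7 - 20*(-⅓))) = -4750/(21*43 + (7 + 20/3)) = -4750/(903 + 41/3) = -4750/2750/3 = -4750*3/2750 = -10*57/110 = -57/11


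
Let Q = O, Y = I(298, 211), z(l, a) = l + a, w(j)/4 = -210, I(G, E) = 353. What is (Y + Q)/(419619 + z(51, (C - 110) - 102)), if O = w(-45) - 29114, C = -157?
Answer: -3289/46589 ≈ -0.070596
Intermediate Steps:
w(j) = -840 (w(j) = 4*(-210) = -840)
O = -29954 (O = -840 - 29114 = -29954)
z(l, a) = a + l
Y = 353
Q = -29954
(Y + Q)/(419619 + z(51, (C - 110) - 102)) = (353 - 29954)/(419619 + (((-157 - 110) - 102) + 51)) = -29601/(419619 + ((-267 - 102) + 51)) = -29601/(419619 + (-369 + 51)) = -29601/(419619 - 318) = -29601/419301 = -29601*1/419301 = -3289/46589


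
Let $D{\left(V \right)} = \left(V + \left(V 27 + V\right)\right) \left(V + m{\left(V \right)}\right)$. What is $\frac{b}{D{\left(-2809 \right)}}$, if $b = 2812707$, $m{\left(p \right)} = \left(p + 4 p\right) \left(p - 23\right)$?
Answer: $- \frac{2812707}{3239918293891} \approx -8.6814 \cdot 10^{-7}$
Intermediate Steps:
$m{\left(p \right)} = 5 p \left(-23 + p\right)$
$D{\left(V \right)} = 29 V \left(V + 5 V \left(-23 + V\right)\right)$ ($D{\left(V \right)} = \left(V + \left(V 27 + V\right)\right) \left(V + 5 V \left(-23 + V\right)\right) = \left(V + \left(27 V + V\right)\right) \left(V + 5 V \left(-23 + V\right)\right) = \left(V + 28 V\right) \left(V + 5 V \left(-23 + V\right)\right) = 29 V \left(V + 5 V \left(-23 + V\right)\right)$)
$\frac{b}{D{\left(-2809 \right)}} = \frac{2812707}{\left(-2809\right)^{2} \left(-3306 + 145 \left(-2809\right)\right)} = \frac{2812707}{7890481 \left(-3306 - 407305\right)} = \frac{2812707}{7890481 \left(-410611\right)} = \frac{2812707}{-3239918293891} = 2812707 \left(- \frac{1}{3239918293891}\right) = - \frac{2812707}{3239918293891}$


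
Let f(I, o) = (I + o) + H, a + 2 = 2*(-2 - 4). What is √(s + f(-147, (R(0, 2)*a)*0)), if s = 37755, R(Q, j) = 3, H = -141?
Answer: 3*√4163 ≈ 193.56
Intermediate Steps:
a = -14 (a = -2 + 2*(-2 - 4) = -2 + 2*(-6) = -2 - 12 = -14)
f(I, o) = -141 + I + o (f(I, o) = (I + o) - 141 = -141 + I + o)
√(s + f(-147, (R(0, 2)*a)*0)) = √(37755 + (-141 - 147 + (3*(-14))*0)) = √(37755 + (-141 - 147 - 42*0)) = √(37755 + (-141 - 147 + 0)) = √(37755 - 288) = √37467 = 3*√4163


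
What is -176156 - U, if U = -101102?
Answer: -75054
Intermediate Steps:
-176156 - U = -176156 - 1*(-101102) = -176156 + 101102 = -75054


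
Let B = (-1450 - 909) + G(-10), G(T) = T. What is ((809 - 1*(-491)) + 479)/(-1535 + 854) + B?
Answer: -538356/227 ≈ -2371.6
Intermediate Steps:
B = -2369 (B = (-1450 - 909) - 10 = -2359 - 10 = -2369)
((809 - 1*(-491)) + 479)/(-1535 + 854) + B = ((809 - 1*(-491)) + 479)/(-1535 + 854) - 2369 = ((809 + 491) + 479)/(-681) - 2369 = (1300 + 479)*(-1/681) - 2369 = 1779*(-1/681) - 2369 = -593/227 - 2369 = -538356/227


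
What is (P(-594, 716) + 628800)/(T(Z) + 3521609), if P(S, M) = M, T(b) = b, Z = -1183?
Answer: 314758/1760213 ≈ 0.17882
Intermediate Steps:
(P(-594, 716) + 628800)/(T(Z) + 3521609) = (716 + 628800)/(-1183 + 3521609) = 629516/3520426 = 629516*(1/3520426) = 314758/1760213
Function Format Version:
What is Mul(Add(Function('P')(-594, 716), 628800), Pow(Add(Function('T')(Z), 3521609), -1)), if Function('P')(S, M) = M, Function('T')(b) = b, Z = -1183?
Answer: Rational(314758, 1760213) ≈ 0.17882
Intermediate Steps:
Mul(Add(Function('P')(-594, 716), 628800), Pow(Add(Function('T')(Z), 3521609), -1)) = Mul(Add(716, 628800), Pow(Add(-1183, 3521609), -1)) = Mul(629516, Pow(3520426, -1)) = Mul(629516, Rational(1, 3520426)) = Rational(314758, 1760213)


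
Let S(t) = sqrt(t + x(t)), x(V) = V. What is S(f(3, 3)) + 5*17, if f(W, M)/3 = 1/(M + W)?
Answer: 86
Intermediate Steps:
f(W, M) = 3/(M + W)
S(t) = sqrt(2)*sqrt(t) (S(t) = sqrt(t + t) = sqrt(2*t) = sqrt(2)*sqrt(t))
S(f(3, 3)) + 5*17 = sqrt(2)*sqrt(3/(3 + 3)) + 5*17 = sqrt(2)*sqrt(3/6) + 85 = sqrt(2)*sqrt(3*(1/6)) + 85 = sqrt(2)*sqrt(1/2) + 85 = sqrt(2)*(sqrt(2)/2) + 85 = 1 + 85 = 86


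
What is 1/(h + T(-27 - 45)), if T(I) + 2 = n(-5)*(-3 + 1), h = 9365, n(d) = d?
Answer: 1/9373 ≈ 0.00010669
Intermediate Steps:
T(I) = 8 (T(I) = -2 - 5*(-3 + 1) = -2 - 5*(-2) = -2 + 10 = 8)
1/(h + T(-27 - 45)) = 1/(9365 + 8) = 1/9373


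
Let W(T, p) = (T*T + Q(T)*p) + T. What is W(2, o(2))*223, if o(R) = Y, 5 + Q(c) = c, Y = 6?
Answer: -2676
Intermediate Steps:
Q(c) = -5 + c
o(R) = 6
W(T, p) = T + T² + p*(-5 + T) (W(T, p) = (T*T + (-5 + T)*p) + T = (T² + p*(-5 + T)) + T = T + T² + p*(-5 + T))
W(2, o(2))*223 = (2 + 2² + 6*(-5 + 2))*223 = (2 + 4 + 6*(-3))*223 = (2 + 4 - 18)*223 = -12*223 = -2676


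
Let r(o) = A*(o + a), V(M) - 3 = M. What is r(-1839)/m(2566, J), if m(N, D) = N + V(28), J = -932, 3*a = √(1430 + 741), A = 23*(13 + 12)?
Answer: -1057425/2597 + 575*√2171/7791 ≈ -403.73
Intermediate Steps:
V(M) = 3 + M
A = 575 (A = 23*25 = 575)
a = √2171/3 (a = √(1430 + 741)/3 = √2171/3 ≈ 15.531)
m(N, D) = 31 + N (m(N, D) = N + (3 + 28) = N + 31 = 31 + N)
r(o) = 575*o + 575*√2171/3 (r(o) = 575*(o + √2171/3) = 575*o + 575*√2171/3)
r(-1839)/m(2566, J) = (575*(-1839) + 575*√2171/3)/(31 + 2566) = (-1057425 + 575*√2171/3)/2597 = (-1057425 + 575*√2171/3)*(1/2597) = -1057425/2597 + 575*√2171/7791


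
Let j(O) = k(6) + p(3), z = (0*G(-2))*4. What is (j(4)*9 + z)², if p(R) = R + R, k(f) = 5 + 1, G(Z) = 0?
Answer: 11664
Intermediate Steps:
k(f) = 6
p(R) = 2*R
z = 0 (z = (0*0)*4 = 0*4 = 0)
j(O) = 12 (j(O) = 6 + 2*3 = 6 + 6 = 12)
(j(4)*9 + z)² = (12*9 + 0)² = (108 + 0)² = 108² = 11664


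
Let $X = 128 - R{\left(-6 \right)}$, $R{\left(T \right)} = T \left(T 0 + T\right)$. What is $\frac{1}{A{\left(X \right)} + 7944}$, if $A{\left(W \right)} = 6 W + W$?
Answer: $\frac{1}{8588} \approx 0.00011644$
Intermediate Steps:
$R{\left(T \right)} = T^{2}$ ($R{\left(T \right)} = T \left(0 + T\right) = T T = T^{2}$)
$X = 92$ ($X = 128 - \left(-6\right)^{2} = 128 - 36 = 92$)
$A{\left(W \right)} = 7 W$
$\frac{1}{A{\left(X \right)} + 7944} = \frac{1}{7 \cdot 92 + 7944} = \frac{1}{644 + 7944} = \frac{1}{8588}$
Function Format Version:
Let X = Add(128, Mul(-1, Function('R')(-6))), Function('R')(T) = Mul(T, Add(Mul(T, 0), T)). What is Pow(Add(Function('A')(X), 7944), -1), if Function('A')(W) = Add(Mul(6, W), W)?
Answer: Rational(1, 8588) ≈ 0.00011644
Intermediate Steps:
Function('R')(T) = Pow(T, 2) (Function('R')(T) = Mul(T, Add(0, T)) = Mul(T, T) = Pow(T, 2))
X = 92 (X = Add(128, Mul(-1, Pow(-6, 2))) = Add(128, Mul(-1, 36)) = Add(128, -36) = 92)
Function('A')(W) = Mul(7, W)
Pow(Add(Function('A')(X), 7944), -1) = Pow(Add(Mul(7, 92), 7944), -1) = Pow(Add(644, 7944), -1) = Pow(8588, -1) = Rational(1, 8588)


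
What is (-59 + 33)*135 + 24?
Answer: -3486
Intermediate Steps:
(-59 + 33)*135 + 24 = -26*135 + 24 = -3510 + 24 = -3486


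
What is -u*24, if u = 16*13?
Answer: -4992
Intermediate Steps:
u = 208
-u*24 = -208*24 = -1*4992 = -4992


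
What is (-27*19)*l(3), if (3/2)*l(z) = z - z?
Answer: 0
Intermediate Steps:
l(z) = 0 (l(z) = 2*(z - z)/3 = (⅔)*0 = 0)
(-27*19)*l(3) = -27*19*0 = -513*0 = 0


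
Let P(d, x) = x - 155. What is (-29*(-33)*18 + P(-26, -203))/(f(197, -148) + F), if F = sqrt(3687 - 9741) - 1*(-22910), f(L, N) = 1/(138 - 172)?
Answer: 446730863768/606752964145 - 19499408*I*sqrt(6054)/606752964145 ≈ 0.73627 - 0.0025005*I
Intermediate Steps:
f(L, N) = -1/34 (f(L, N) = 1/(-34) = -1/34)
P(d, x) = -155 + x
F = 22910 + I*sqrt(6054) (F = sqrt(-6054) + 22910 = I*sqrt(6054) + 22910 = 22910 + I*sqrt(6054) ≈ 22910.0 + 77.807*I)
(-29*(-33)*18 + P(-26, -203))/(f(197, -148) + F) = (-29*(-33)*18 + (-155 - 203))/(-1/34 + (22910 + I*sqrt(6054))) = (957*18 - 358)/(778939/34 + I*sqrt(6054)) = (17226 - 358)/(778939/34 + I*sqrt(6054)) = 16868/(778939/34 + I*sqrt(6054))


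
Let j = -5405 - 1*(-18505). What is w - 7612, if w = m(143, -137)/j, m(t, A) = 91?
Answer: -99717109/13100 ≈ -7612.0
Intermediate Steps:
j = 13100 (j = -5405 + 18505 = 13100)
w = 91/13100 ≈ 0.0069466
w - 7612 = 91/13100 - 7612 = -99717109/13100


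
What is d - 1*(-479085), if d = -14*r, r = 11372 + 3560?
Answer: 270037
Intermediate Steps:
r = 14932
d = -209048 (d = -14*14932 = -209048)
d - 1*(-479085) = -209048 - 1*(-479085) = -209048 + 479085 = 270037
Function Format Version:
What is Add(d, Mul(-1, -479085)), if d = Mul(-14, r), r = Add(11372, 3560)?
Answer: 270037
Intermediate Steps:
r = 14932
d = -209048 (d = Mul(-14, 14932) = -209048)
Add(d, Mul(-1, -479085)) = Add(-209048, Mul(-1, -479085)) = Add(-209048, 479085) = 270037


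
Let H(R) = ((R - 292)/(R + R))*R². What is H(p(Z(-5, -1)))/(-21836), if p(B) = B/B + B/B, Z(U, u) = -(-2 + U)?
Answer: 145/10918 ≈ 0.013281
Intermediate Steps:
Z(U, u) = 2 - U
p(B) = 2 (p(B) = 1 + 1 = 2)
H(R) = R*(-292 + R)/2 (H(R) = ((-292 + R)/((2*R)))*R² = ((-292 + R)*(1/(2*R)))*R² = ((-292 + R)/(2*R))*R² = R*(-292 + R)/2)
H(p(Z(-5, -1)))/(-21836) = ((½)*2*(-292 + 2))/(-21836) = ((½)*2*(-290))*(-1/21836) = -290*(-1/21836) = 145/10918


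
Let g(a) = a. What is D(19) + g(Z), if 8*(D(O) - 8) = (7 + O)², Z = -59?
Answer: 67/2 ≈ 33.500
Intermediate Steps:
D(O) = 8 + (7 + O)²/8
D(19) + g(Z) = (8 + (7 + 19)²/8) - 59 = (8 + (⅛)*26²) - 59 = (8 + (⅛)*676) - 59 = (8 + 169/2) - 59 = 185/2 - 59 = 67/2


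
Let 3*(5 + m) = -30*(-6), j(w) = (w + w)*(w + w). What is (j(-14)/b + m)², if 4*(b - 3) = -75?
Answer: 2209/81 ≈ 27.272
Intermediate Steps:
b = -63/4 (b = 3 + (¼)*(-75) = 3 - 75/4 = -63/4 ≈ -15.750)
j(w) = 4*w² (j(w) = (2*w)*(2*w) = 4*w²)
m = 55 (m = -5 + (-30*(-6))/3 = -5 + (⅓)*180 = -5 + 60 = 55)
(j(-14)/b + m)² = ((4*(-14)²)/(-63/4) + 55)² = ((4*196)*(-4/63) + 55)² = (784*(-4/63) + 55)² = (-448/9 + 55)² = (47/9)² = 2209/81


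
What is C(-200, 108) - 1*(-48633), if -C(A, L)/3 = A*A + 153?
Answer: -71826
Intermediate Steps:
C(A, L) = -459 - 3*A**2 (C(A, L) = -3*(A*A + 153) = -3*(A**2 + 153) = -3*(153 + A**2) = -459 - 3*A**2)
C(-200, 108) - 1*(-48633) = (-459 - 3*(-200)**2) - 1*(-48633) = (-459 - 3*40000) + 48633 = (-459 - 120000) + 48633 = -120459 + 48633 = -71826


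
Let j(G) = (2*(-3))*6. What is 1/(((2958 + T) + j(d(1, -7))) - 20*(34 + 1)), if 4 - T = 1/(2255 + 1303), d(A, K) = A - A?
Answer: 3558/7920107 ≈ 0.00044924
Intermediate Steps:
d(A, K) = 0
T = 14231/3558 (T = 4 - 1/(2255 + 1303) = 4 - 1/3558 = 14231/3558 ≈ 3.9997)
j(G) = -36 (j(G) = -6*6 = -36)
1/(((2958 + T) + j(d(1, -7))) - 20*(34 + 1)) = 1/(((2958 + 14231/3558) - 36) - 20*(34 + 1)) = 1/((10538795/3558 - 36) - 20*35) = 1/(10410707/3558 - 700) = 1/(7920107/3558) = 3558/7920107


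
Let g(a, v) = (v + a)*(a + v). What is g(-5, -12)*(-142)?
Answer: -41038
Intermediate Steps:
g(a, v) = (a + v)² (g(a, v) = (a + v)*(a + v) = (a + v)²)
g(-5, -12)*(-142) = (-5 - 12)²*(-142) = (-17)²*(-142) = 289*(-142) = -41038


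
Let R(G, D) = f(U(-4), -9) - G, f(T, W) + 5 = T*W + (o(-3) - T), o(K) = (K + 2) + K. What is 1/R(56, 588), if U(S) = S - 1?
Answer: -1/15 ≈ -0.066667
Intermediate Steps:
o(K) = 2 + 2*K (o(K) = (2 + K) + K = 2 + 2*K)
U(S) = -1 + S
f(T, W) = -9 - T + T*W (f(T, W) = -5 + (T*W + ((2 + 2*(-3)) - T)) = -5 + (T*W + ((2 - 6) - T)) = -5 + (T*W + (-4 - T)) = -5 + (-4 - T + T*W) = -9 - T + T*W)
R(G, D) = 41 - G (R(G, D) = (-9 - (-1 - 4) + (-1 - 4)*(-9)) - G = (-9 - 1*(-5) - 5*(-9)) - G = (-9 + 5 + 45) - G = 41 - G)
1/R(56, 588) = 1/(41 - 1*56) = 1/(41 - 56) = 1/(-15) = -1/15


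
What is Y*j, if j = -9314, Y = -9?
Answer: 83826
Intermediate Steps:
Y*j = -9*(-9314) = 83826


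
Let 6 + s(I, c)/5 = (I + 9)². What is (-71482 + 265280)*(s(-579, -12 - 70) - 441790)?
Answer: 229201018640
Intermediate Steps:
s(I, c) = -30 + 5*(9 + I)² (s(I, c) = -30 + 5*(I + 9)² = -30 + 5*(9 + I)²)
(-71482 + 265280)*(s(-579, -12 - 70) - 441790) = (-71482 + 265280)*((-30 + 5*(9 - 579)²) - 441790) = 193798*((-30 + 5*(-570)²) - 441790) = 193798*((-30 + 5*324900) - 441790) = 193798*((-30 + 1624500) - 441790) = 193798*(1624470 - 441790) = 193798*1182680 = 229201018640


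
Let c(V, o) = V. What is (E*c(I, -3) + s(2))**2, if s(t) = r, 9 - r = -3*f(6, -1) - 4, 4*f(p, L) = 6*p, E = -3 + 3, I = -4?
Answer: 1600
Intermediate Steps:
E = 0
f(p, L) = 3*p/2 (f(p, L) = (6*p)/4 = 3*p/2)
r = 40 (r = 9 - (-9*6/2 - 4) = 9 - (-3*9 - 4) = 9 - (-27 - 4) = 9 - 1*(-31) = 9 + 31 = 40)
s(t) = 40
(E*c(I, -3) + s(2))**2 = (0*(-4) + 40)**2 = (0 + 40)**2 = 40**2 = 1600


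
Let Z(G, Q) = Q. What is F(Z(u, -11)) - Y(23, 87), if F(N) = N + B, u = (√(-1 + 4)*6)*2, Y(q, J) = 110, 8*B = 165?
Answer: -803/8 ≈ -100.38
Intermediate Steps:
B = 165/8 (B = (⅛)*165 = 165/8 ≈ 20.625)
u = 12*√3 (u = (√3*6)*2 = (6*√3)*2 = 12*√3 ≈ 20.785)
F(N) = 165/8 + N (F(N) = N + 165/8 = 165/8 + N)
F(Z(u, -11)) - Y(23, 87) = (165/8 - 11) - 1*110 = 77/8 - 110 = -803/8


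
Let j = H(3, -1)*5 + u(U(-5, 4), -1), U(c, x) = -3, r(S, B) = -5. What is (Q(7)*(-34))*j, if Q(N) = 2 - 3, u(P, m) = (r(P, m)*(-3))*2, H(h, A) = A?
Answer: 850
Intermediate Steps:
u(P, m) = 30 (u(P, m) = -5*(-3)*2 = 15*2 = 30)
Q(N) = -1
j = 25 (j = -1*5 + 30 = -5 + 30 = 25)
(Q(7)*(-34))*j = -1*(-34)*25 = 34*25 = 850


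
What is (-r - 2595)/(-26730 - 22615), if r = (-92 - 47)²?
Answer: 21916/49345 ≈ 0.44414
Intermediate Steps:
r = 19321 (r = (-139)² = 19321)
(-r - 2595)/(-26730 - 22615) = (-1*19321 - 2595)/(-26730 - 22615) = (-19321 - 2595)/(-49345) = -21916*(-1/49345) = 21916/49345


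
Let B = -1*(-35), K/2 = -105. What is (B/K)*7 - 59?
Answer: -361/6 ≈ -60.167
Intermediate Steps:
K = -210 (K = 2*(-105) = -210)
B = 35
(B/K)*7 - 59 = (35/(-210))*7 - 59 = (35*(-1/210))*7 - 59 = -⅙*7 - 59 = -7/6 - 59 = -361/6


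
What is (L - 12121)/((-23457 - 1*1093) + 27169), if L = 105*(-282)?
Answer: -41731/2619 ≈ -15.934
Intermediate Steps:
L = -29610
(L - 12121)/((-23457 - 1*1093) + 27169) = (-29610 - 12121)/((-23457 - 1*1093) + 27169) = -41731/((-23457 - 1093) + 27169) = -41731/(-24550 + 27169) = -41731/2619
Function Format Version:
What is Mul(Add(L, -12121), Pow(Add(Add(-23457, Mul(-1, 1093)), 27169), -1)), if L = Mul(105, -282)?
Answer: Rational(-41731, 2619) ≈ -15.934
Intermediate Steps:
L = -29610
Mul(Add(L, -12121), Pow(Add(Add(-23457, Mul(-1, 1093)), 27169), -1)) = Mul(Add(-29610, -12121), Pow(Add(Add(-23457, Mul(-1, 1093)), 27169), -1)) = Mul(-41731, Pow(Add(Add(-23457, -1093), 27169), -1)) = Mul(-41731, Pow(Add(-24550, 27169), -1)) = Mul(-41731, Pow(2619, -1)) = Mul(-41731, Rational(1, 2619)) = Rational(-41731, 2619)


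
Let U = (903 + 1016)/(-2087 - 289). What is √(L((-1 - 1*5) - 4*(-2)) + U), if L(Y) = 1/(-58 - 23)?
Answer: I*√128590/396 ≈ 0.90554*I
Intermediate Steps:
L(Y) = -1/81 (L(Y) = 1/(-81) = -1/81)
U = -1919/2376 (U = 1919/(-2376) = 1919*(-1/2376) = -1919/2376 ≈ -0.80766)
√(L((-1 - 1*5) - 4*(-2)) + U) = √(-1/81 - 1919/2376) = √(-5845/7128) = I*√128590/396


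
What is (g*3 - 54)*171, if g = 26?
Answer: 4104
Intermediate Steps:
(g*3 - 54)*171 = (26*3 - 54)*171 = (78 - 54)*171 = 24*171 = 4104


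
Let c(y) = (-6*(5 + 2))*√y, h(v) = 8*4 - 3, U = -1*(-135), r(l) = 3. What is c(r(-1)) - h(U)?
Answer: -29 - 42*√3 ≈ -101.75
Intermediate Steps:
U = 135
h(v) = 29 (h(v) = 32 - 3 = 29)
c(y) = -42*√y (c(y) = (-6*7)*√y = -42*√y)
c(r(-1)) - h(U) = -42*√3 - 1*29 = -42*√3 - 29 = -29 - 42*√3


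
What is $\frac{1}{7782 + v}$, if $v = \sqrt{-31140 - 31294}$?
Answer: $\frac{3891}{30310979} - \frac{i \sqrt{62434}}{60621958} \approx 0.00012837 - 4.1217 \cdot 10^{-6} i$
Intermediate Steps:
$v = i \sqrt{62434}$ ($v = \sqrt{-62434} = i \sqrt{62434} \approx 249.87 i$)
$\frac{1}{7782 + v} = \frac{1}{7782 + i \sqrt{62434}}$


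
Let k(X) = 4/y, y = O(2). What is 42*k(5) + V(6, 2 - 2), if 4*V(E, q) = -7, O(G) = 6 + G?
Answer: 77/4 ≈ 19.250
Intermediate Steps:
V(E, q) = -7/4 (V(E, q) = (¼)*(-7) = -7/4)
y = 8 (y = 6 + 2 = 8)
k(X) = ½ (k(X) = 4/8 = 4*(⅛) = ½)
42*k(5) + V(6, 2 - 2) = 42*(½) - 7/4 = 21 - 7/4 = 77/4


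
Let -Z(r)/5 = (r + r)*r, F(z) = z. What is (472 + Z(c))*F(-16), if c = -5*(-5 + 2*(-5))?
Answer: 892448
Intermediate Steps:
c = 75 (c = -5*(-5 - 10) = -5*(-15) = 75)
Z(r) = -10*r² (Z(r) = -5*(r + r)*r = -5*2*r*r = -10*r²)
(472 + Z(c))*F(-16) = (472 - 10*75²)*(-16) = (472 - 10*5625)*(-16) = (472 - 56250)*(-16) = -55778*(-16) = 892448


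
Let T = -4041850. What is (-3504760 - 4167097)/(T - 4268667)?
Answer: 7671857/8310517 ≈ 0.92315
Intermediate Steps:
(-3504760 - 4167097)/(T - 4268667) = (-3504760 - 4167097)/(-4041850 - 4268667) = -7671857/(-8310517) = -7671857*(-1/8310517) = 7671857/8310517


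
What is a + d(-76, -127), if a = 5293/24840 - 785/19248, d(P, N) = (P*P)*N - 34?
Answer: -14614262111969/19921680 ≈ -7.3359e+5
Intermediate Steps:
d(P, N) = -34 + N*P**2 (d(P, N) = P**2*N - 34 = N*P**2 - 34 = -34 + N*P**2)
a = 3432511/19921680 (a = 5293*(1/24840) - 785*1/19248 = 5293/24840 - 785/19248 = 3432511/19921680 ≈ 0.17230)
a + d(-76, -127) = 3432511/19921680 + (-34 - 127*(-76)**2) = 3432511/19921680 + (-34 - 127*5776) = 3432511/19921680 + (-34 - 733552) = 3432511/19921680 - 733586 = -14614262111969/19921680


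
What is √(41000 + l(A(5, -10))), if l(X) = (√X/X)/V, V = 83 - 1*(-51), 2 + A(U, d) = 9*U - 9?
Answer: √(212760644000 + 1139*√34)/2278 ≈ 202.48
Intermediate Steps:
A(U, d) = -11 + 9*U (A(U, d) = -2 + (9*U - 9) = -2 + (-9 + 9*U) = -11 + 9*U)
V = 134 (V = 83 + 51 = 134)
l(X) = 1/(134*√X) (l(X) = (√X/X)/134 = (1/134)/√X = 1/(134*√X))
√(41000 + l(A(5, -10))) = √(41000 + 1/(134*√(-11 + 9*5))) = √(41000 + 1/(134*√(-11 + 45))) = √(41000 + 1/(134*√34)) = √(41000 + (√34/34)/134) = √(41000 + √34/4556)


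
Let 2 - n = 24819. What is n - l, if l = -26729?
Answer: 1912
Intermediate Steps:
n = -24817 (n = 2 - 1*24819 = 2 - 24819 = -24817)
n - l = -24817 - 1*(-26729) = -24817 + 26729 = 1912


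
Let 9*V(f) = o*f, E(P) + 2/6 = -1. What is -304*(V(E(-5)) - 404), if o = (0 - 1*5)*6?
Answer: 1093184/9 ≈ 1.2146e+5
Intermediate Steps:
E(P) = -4/3 (E(P) = -1/3 - 1 = -4/3)
o = -30 (o = (0 - 5)*6 = -5*6 = -30)
V(f) = -10*f/3 (V(f) = (-30*f)/9 = -10*f/3)
-304*(V(E(-5)) - 404) = -304*(-10/3*(-4/3) - 404) = -304*(40/9 - 404) = -304*(-3596/9) = 1093184/9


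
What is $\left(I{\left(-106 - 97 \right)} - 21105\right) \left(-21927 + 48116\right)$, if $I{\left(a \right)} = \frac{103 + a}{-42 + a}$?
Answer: $- \frac{27082699625}{49} \approx -5.5271 \cdot 10^{8}$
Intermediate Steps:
$I{\left(a \right)} = \frac{103 + a}{-42 + a}$
$\left(I{\left(-106 - 97 \right)} - 21105\right) \left(-21927 + 48116\right) = \left(\frac{103 - 203}{-42 - 203} - 21105\right) \left(-21927 + 48116\right) = \left(\frac{103 - 203}{-42 - 203} - 21105\right) 26189 = \left(\frac{1}{-245} \left(-100\right) - 21105\right) 26189 = \left(\left(- \frac{1}{245}\right) \left(-100\right) - 21105\right) 26189 = \left(\frac{20}{49} - 21105\right) 26189 = \left(- \frac{1034125}{49}\right) 26189 = - \frac{27082699625}{49}$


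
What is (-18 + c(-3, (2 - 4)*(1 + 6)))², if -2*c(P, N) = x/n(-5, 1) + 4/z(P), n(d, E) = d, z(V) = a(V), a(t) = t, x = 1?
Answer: 267289/900 ≈ 296.99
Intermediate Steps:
z(V) = V
c(P, N) = ⅒ - 2/P (c(P, N) = -(1/(-5) + 4/P)/2 = -(1*(-⅕) + 4/P)/2 = -(-⅕ + 4/P)/2 = ⅒ - 2/P)
(-18 + c(-3, (2 - 4)*(1 + 6)))² = (-18 + (⅒)*(-20 - 3)/(-3))² = (-18 + (⅒)*(-⅓)*(-23))² = (-18 + 23/30)² = (-517/30)² = 267289/900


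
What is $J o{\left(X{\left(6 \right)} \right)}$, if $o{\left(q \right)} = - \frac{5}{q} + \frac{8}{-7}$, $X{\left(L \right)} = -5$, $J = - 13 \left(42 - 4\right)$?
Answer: $\frac{494}{7} \approx 70.571$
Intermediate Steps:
$J = -494$ ($J = \left(-13\right) 38 = -494$)
$o{\left(q \right)} = - \frac{8}{7} - \frac{5}{q}$ ($o{\left(q \right)} = - \frac{5}{q} + 8 \left(- \frac{1}{7}\right) = - \frac{5}{q} - \frac{8}{7} = - \frac{8}{7} - \frac{5}{q}$)
$J o{\left(X{\left(6 \right)} \right)} = - 494 \left(- \frac{8}{7} - \frac{5}{-5}\right) = - 494 \left(- \frac{8}{7} - -1\right) = - 494 \left(- \frac{8}{7} + 1\right) = \left(-494\right) \left(- \frac{1}{7}\right) = \frac{494}{7}$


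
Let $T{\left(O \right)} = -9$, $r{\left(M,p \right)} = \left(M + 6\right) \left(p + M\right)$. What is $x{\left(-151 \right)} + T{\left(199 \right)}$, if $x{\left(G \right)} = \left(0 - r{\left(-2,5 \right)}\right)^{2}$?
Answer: $135$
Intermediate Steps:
$r{\left(M,p \right)} = \left(6 + M\right) \left(M + p\right)$
$x{\left(G \right)} = 144$ ($x{\left(G \right)} = \left(0 - \left(\left(-2\right)^{2} + 6 \left(-2\right) + 6 \cdot 5 - 10\right)\right)^{2} = \left(0 - \left(4 - 12 + 30 - 10\right)\right)^{2} = \left(0 - 12\right)^{2} = \left(-12\right)^{2} = 144$)
$x{\left(-151 \right)} + T{\left(199 \right)} = 144 - 9 = 135$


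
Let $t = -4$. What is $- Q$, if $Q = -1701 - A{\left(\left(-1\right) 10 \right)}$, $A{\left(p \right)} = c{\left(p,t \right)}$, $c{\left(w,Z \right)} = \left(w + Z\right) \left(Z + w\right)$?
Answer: $1897$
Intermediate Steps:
$c{\left(w,Z \right)} = \left(Z + w\right)^{2}$ ($c{\left(w,Z \right)} = \left(Z + w\right) \left(Z + w\right) = \left(Z + w\right)^{2}$)
$A{\left(p \right)} = \left(-4 + p\right)^{2}$
$Q = -1897$ ($Q = -1701 - \left(-4 - 10\right)^{2} = -1701 - \left(-14\right)^{2} = -1701 - 196 = -1897$)
$- Q = \left(-1\right) \left(-1897\right) = 1897$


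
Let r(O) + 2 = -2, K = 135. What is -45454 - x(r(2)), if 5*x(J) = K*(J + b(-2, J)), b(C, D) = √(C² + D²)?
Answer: -45346 - 54*√5 ≈ -45467.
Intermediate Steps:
r(O) = -4 (r(O) = -2 - 2 = -4)
x(J) = 27*J + 27*√(4 + J²) (x(J) = (135*(J + √((-2)² + J²)))/5 = (135*(J + √(4 + J²)))/5 = (135*J + 135*√(4 + J²))/5 = 27*J + 27*√(4 + J²))
-45454 - x(r(2)) = -45454 - (27*(-4) + 27*√(4 + (-4)²)) = -45454 - (-108 + 27*√(4 + 16)) = -45454 - (-108 + 27*√20) = -45454 - (-108 + 27*(2*√5)) = -45454 - (-108 + 54*√5) = -45454 + (108 - 54*√5) = -45346 - 54*√5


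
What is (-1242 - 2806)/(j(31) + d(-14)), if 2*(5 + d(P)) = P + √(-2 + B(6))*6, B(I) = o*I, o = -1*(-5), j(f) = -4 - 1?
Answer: 68816/37 + 24288*√7/37 ≈ 3596.6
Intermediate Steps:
j(f) = -5
o = 5
B(I) = 5*I
d(P) = -5 + P/2 + 6*√7 (d(P) = -5 + (P + √(-2 + 5*6)*6)/2 = -5 + (P + √(-2 + 30)*6)/2 = -5 + (P + √28*6)/2 = -5 + (P + (2*√7)*6)/2 = -5 + (P + 12*√7)/2 = -5 + (P/2 + 6*√7) = -5 + P/2 + 6*√7)
(-1242 - 2806)/(j(31) + d(-14)) = (-1242 - 2806)/(-5 + (-5 + (½)*(-14) + 6*√7)) = -4048/(-5 + (-5 - 7 + 6*√7)) = -4048/(-5 + (-12 + 6*√7)) = -4048/(-17 + 6*√7)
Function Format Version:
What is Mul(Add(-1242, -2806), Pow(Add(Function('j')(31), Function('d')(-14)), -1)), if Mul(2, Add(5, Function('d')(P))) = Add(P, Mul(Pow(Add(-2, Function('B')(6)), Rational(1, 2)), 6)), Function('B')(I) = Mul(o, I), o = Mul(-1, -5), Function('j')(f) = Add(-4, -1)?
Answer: Add(Rational(68816, 37), Mul(Rational(24288, 37), Pow(7, Rational(1, 2)))) ≈ 3596.6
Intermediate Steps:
Function('j')(f) = -5
o = 5
Function('B')(I) = Mul(5, I)
Function('d')(P) = Add(-5, Mul(Rational(1, 2), P), Mul(6, Pow(7, Rational(1, 2)))) (Function('d')(P) = Add(-5, Mul(Rational(1, 2), Add(P, Mul(Pow(Add(-2, Mul(5, 6)), Rational(1, 2)), 6)))) = Add(-5, Mul(Rational(1, 2), Add(P, Mul(Pow(Add(-2, 30), Rational(1, 2)), 6)))) = Add(-5, Mul(Rational(1, 2), Add(P, Mul(Pow(28, Rational(1, 2)), 6)))) = Add(-5, Mul(Rational(1, 2), Add(P, Mul(Mul(2, Pow(7, Rational(1, 2))), 6)))) = Add(-5, Mul(Rational(1, 2), Add(P, Mul(12, Pow(7, Rational(1, 2)))))) = Add(-5, Add(Mul(Rational(1, 2), P), Mul(6, Pow(7, Rational(1, 2))))) = Add(-5, Mul(Rational(1, 2), P), Mul(6, Pow(7, Rational(1, 2)))))
Mul(Add(-1242, -2806), Pow(Add(Function('j')(31), Function('d')(-14)), -1)) = Mul(Add(-1242, -2806), Pow(Add(-5, Add(-5, Mul(Rational(1, 2), -14), Mul(6, Pow(7, Rational(1, 2))))), -1)) = Mul(-4048, Pow(Add(-5, Add(-5, -7, Mul(6, Pow(7, Rational(1, 2))))), -1)) = Mul(-4048, Pow(Add(-5, Add(-12, Mul(6, Pow(7, Rational(1, 2))))), -1)) = Mul(-4048, Pow(Add(-17, Mul(6, Pow(7, Rational(1, 2)))), -1))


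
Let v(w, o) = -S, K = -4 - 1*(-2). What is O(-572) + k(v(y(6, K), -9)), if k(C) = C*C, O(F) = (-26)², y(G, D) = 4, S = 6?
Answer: 712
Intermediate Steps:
K = -2 (K = -4 + 2 = -2)
v(w, o) = -6 (v(w, o) = -1*6 = -6)
O(F) = 676
k(C) = C²
O(-572) + k(v(y(6, K), -9)) = 676 + (-6)² = 676 + 36 = 712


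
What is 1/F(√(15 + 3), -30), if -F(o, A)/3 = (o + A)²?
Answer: -17/43218 - 5*√2/64827 ≈ -0.00050243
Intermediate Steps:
F(o, A) = -3*(A + o)² (F(o, A) = -3*(o + A)² = -3*(A + o)²)
1/F(√(15 + 3), -30) = 1/(-3*(-30 + √(15 + 3))²) = 1/(-3*(-30 + √18)²) = 1/(-3*(-30 + 3*√2)²) = -1/(3*(-30 + 3*√2)²)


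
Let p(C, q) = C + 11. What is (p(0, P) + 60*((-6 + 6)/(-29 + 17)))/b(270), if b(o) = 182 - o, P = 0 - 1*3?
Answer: -⅛ ≈ -0.12500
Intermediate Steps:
P = -3 (P = 0 - 3 = -3)
p(C, q) = 11 + C
(p(0, P) + 60*((-6 + 6)/(-29 + 17)))/b(270) = ((11 + 0) + 60*((-6 + 6)/(-29 + 17)))/(182 - 1*270) = (11 + 60*(0/(-12)))/(182 - 270) = (11 + 60*(0*(-1/12)))/(-88) = (11 + 60*0)*(-1/88) = (11 + 0)*(-1/88) = 11*(-1/88) = -⅛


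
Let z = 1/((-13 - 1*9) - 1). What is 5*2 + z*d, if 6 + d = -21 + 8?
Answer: 249/23 ≈ 10.826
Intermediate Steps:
d = -19 (d = -6 + (-21 + 8) = -6 - 13 = -19)
z = -1/23 (z = 1/((-13 - 9) - 1) = 1/(-22 - 1) = 1/(-23) = -1/23 ≈ -0.043478)
5*2 + z*d = 5*2 - 1/23*(-19) = 10 + 19/23 = 249/23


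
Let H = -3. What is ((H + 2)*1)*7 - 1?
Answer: -8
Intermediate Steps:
((H + 2)*1)*7 - 1 = ((-3 + 2)*1)*7 - 1 = -1*1*7 - 1 = -1*7 - 1 = -7 - 1 = -8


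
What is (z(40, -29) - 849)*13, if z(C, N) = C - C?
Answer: -11037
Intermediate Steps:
z(C, N) = 0
(z(40, -29) - 849)*13 = (0 - 849)*13 = -849*13 = -11037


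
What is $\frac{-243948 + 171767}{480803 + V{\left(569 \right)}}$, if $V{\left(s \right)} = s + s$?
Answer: $- \frac{72181}{481941} \approx -0.14977$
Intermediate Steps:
$V{\left(s \right)} = 2 s$
$\frac{-243948 + 171767}{480803 + V{\left(569 \right)}} = \frac{-243948 + 171767}{480803 + 2 \cdot 569} = - \frac{72181}{480803 + 1138} = - \frac{72181}{481941}$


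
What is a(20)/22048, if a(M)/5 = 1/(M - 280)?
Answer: -1/1146496 ≈ -8.7222e-7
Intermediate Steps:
a(M) = 5/(-280 + M) (a(M) = 5/(M - 280) = 5/(-280 + M))
a(20)/22048 = (5/(-280 + 20))/22048 = (5/(-260))*(1/22048) = (5*(-1/260))*(1/22048) = -1/52*1/22048 = -1/1146496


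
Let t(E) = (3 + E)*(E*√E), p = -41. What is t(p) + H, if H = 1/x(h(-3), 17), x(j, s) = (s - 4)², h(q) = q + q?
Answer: 1/169 + 1558*I*√41 ≈ 0.0059172 + 9976.1*I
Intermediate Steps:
h(q) = 2*q
x(j, s) = (-4 + s)²
t(E) = E^(3/2)*(3 + E) (t(E) = (3 + E)*E^(3/2) = E^(3/2)*(3 + E))
H = 1/169 (H = 1/((-4 + 17)²) = 1/(13²) = 1/169 ≈ 0.0059172)
t(p) + H = (-41)^(3/2)*(3 - 41) + 1/169 = -41*I*√41*(-38) + 1/169 = 1558*I*√41 + 1/169 = 1/169 + 1558*I*√41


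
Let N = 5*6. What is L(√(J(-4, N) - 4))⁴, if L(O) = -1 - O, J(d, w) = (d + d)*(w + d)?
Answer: 43673 - 1688*I*√53 ≈ 43673.0 - 12289.0*I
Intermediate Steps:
N = 30
J(d, w) = 2*d*(d + w) (J(d, w) = (2*d)*(d + w) = 2*d*(d + w))
L(√(J(-4, N) - 4))⁴ = (-1 - √(2*(-4)*(-4 + 30) - 4))⁴ = (-1 - √(2*(-4)*26 - 4))⁴ = (-1 - √(-208 - 4))⁴ = (-1 - √(-212))⁴ = (-1 - 2*I*√53)⁴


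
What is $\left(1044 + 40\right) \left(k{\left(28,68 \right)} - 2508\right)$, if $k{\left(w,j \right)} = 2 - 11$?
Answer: $-2728428$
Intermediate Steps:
$k{\left(w,j \right)} = -9$
$\left(1044 + 40\right) \left(k{\left(28,68 \right)} - 2508\right) = \left(1044 + 40\right) \left(-9 - 2508\right) = 1084 \left(-2517\right) = -2728428$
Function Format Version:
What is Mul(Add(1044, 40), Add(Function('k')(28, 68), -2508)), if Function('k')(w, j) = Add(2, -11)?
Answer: -2728428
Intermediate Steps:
Function('k')(w, j) = -9
Mul(Add(1044, 40), Add(Function('k')(28, 68), -2508)) = Mul(Add(1044, 40), Add(-9, -2508)) = Mul(1084, -2517) = -2728428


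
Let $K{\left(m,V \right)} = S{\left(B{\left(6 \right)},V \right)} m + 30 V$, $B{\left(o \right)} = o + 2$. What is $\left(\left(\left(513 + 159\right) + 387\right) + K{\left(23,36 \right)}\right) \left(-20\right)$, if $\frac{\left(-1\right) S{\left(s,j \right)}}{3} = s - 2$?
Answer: $-34500$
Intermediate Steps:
$B{\left(o \right)} = 2 + o$
$S{\left(s,j \right)} = 6 - 3 s$ ($S{\left(s,j \right)} = - 3 \left(s - 2\right) = - 3 \left(-2 + s\right) = 6 - 3 s$)
$K{\left(m,V \right)} = - 18 m + 30 V$ ($K{\left(m,V \right)} = \left(6 - 3 \left(2 + 6\right)\right) m + 30 V = \left(6 - 24\right) m + 30 V = - 18 m + 30 V$)
$\left(\left(\left(513 + 159\right) + 387\right) + K{\left(23,36 \right)}\right) \left(-20\right) = \left(\left(\left(513 + 159\right) + 387\right) + \left(\left(-18\right) 23 + 30 \cdot 36\right)\right) \left(-20\right) = \left(\left(672 + 387\right) + \left(-414 + 1080\right)\right) \left(-20\right) = \left(1059 + 666\right) \left(-20\right) = 1725 \left(-20\right) = -34500$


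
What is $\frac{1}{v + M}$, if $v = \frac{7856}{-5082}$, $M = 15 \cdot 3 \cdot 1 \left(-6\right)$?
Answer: $- \frac{2541}{689998} \approx -0.0036826$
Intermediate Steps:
$M = -270$ ($M = 15 \cdot 3 \left(-6\right) = 45 \left(-6\right) = -270$)
$v = - \frac{3928}{2541}$ ($v = 7856 \left(- \frac{1}{5082}\right) = - \frac{3928}{2541} \approx -1.5458$)
$\frac{1}{v + M} = \frac{1}{- \frac{3928}{2541} - 270} = \frac{1}{- \frac{689998}{2541}} = - \frac{2541}{689998}$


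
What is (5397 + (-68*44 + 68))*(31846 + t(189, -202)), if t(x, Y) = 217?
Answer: 79291799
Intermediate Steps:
(5397 + (-68*44 + 68))*(31846 + t(189, -202)) = (5397 + (-68*44 + 68))*(31846 + 217) = (5397 + (-2992 + 68))*32063 = (5397 - 2924)*32063 = 2473*32063 = 79291799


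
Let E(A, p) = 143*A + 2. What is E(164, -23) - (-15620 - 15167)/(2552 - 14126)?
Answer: 271425809/11574 ≈ 23451.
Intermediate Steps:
E(A, p) = 2 + 143*A
E(164, -23) - (-15620 - 15167)/(2552 - 14126) = (2 + 143*164) - (-15620 - 15167)/(2552 - 14126) = (2 + 23452) - (-30787)/(-11574) = 23454 - (-30787)*(-1)/11574 = 23454 - 1*30787/11574 = 23454 - 30787/11574 = 271425809/11574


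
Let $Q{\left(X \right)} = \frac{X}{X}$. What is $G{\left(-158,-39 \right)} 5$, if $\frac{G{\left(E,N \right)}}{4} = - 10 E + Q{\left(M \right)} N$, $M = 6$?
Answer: $30820$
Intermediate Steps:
$Q{\left(X \right)} = 1$
$G{\left(E,N \right)} = - 40 E + 4 N$ ($G{\left(E,N \right)} = 4 \left(- 10 E + 1 N\right) = 4 \left(- 10 E + N\right) = 4 \left(N - 10 E\right) = - 40 E + 4 N$)
$G{\left(-158,-39 \right)} 5 = \left(\left(-40\right) \left(-158\right) + 4 \left(-39\right)\right) 5 = \left(6320 - 156\right) 5 = 6164 \cdot 5 = 30820$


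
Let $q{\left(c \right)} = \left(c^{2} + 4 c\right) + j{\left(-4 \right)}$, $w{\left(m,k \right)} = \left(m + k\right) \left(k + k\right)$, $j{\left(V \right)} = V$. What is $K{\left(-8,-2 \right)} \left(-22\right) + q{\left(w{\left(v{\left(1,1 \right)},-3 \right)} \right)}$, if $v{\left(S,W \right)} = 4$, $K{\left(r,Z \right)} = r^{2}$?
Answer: $-1400$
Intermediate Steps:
$w{\left(m,k \right)} = 2 k \left(k + m\right)$ ($w{\left(m,k \right)} = \left(k + m\right) 2 k = 2 k \left(k + m\right)$)
$q{\left(c \right)} = -4 + c^{2} + 4 c$ ($q{\left(c \right)} = \left(c^{2} + 4 c\right) - 4 = -4 + c^{2} + 4 c$)
$K{\left(-8,-2 \right)} \left(-22\right) + q{\left(w{\left(v{\left(1,1 \right)},-3 \right)} \right)} = \left(-8\right)^{2} \left(-22\right) + \left(-4 + \left(2 \left(-3\right) \left(-3 + 4\right)\right)^{2} + 4 \cdot 2 \left(-3\right) \left(-3 + 4\right)\right) = 64 \left(-22\right) + \left(-4 + \left(2 \left(-3\right) 1\right)^{2} + 4 \cdot 2 \left(-3\right) 1\right) = -1408 + \left(-4 + \left(-6\right)^{2} + 4 \left(-6\right)\right) = -1408 - -8 = -1408 + 8 = -1400$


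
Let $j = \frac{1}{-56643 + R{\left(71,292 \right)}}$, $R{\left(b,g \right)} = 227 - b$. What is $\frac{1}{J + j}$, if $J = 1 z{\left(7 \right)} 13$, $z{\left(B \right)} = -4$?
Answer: $- \frac{56487}{2937325} \approx -0.019231$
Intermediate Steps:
$J = -52$ ($J = 1 \left(-4\right) 13 = \left(-4\right) 13 = -52$)
$j = - \frac{1}{56487}$ ($j = \frac{1}{-56643 + \left(227 - 71\right)} = \frac{1}{-56643 + 156} = \frac{1}{-56487} = - \frac{1}{56487} \approx -1.7703 \cdot 10^{-5}$)
$\frac{1}{J + j} = \frac{1}{-52 - \frac{1}{56487}} = \frac{1}{- \frac{2937325}{56487}} = - \frac{56487}{2937325}$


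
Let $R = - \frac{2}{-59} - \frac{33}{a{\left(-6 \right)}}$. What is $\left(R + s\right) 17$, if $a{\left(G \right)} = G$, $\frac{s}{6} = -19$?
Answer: $- \frac{217583}{118} \approx -1843.9$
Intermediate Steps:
$s = -114$ ($s = 6 \left(-19\right) = -114$)
$R = \frac{653}{118}$ ($R = - \frac{2}{-59} - \frac{33}{-6} = \left(-2\right) \left(- \frac{1}{59}\right) - - \frac{11}{2} = \frac{2}{59} + \frac{11}{2} = \frac{653}{118} \approx 5.5339$)
$\left(R + s\right) 17 = \left(\frac{653}{118} - 114\right) 17 = \left(- \frac{12799}{118}\right) 17 = - \frac{217583}{118}$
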